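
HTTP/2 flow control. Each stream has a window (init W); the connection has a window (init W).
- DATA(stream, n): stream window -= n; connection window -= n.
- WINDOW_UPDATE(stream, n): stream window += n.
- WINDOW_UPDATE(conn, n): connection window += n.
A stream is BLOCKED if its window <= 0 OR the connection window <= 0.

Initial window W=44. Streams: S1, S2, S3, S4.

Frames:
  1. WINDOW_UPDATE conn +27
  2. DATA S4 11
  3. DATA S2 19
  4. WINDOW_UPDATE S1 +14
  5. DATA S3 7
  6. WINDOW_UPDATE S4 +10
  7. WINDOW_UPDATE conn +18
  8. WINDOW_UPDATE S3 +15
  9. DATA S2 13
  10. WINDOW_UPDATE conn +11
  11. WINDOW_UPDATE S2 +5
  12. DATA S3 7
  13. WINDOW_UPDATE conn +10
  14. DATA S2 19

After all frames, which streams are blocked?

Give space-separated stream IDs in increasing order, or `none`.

Answer: S2

Derivation:
Op 1: conn=71 S1=44 S2=44 S3=44 S4=44 blocked=[]
Op 2: conn=60 S1=44 S2=44 S3=44 S4=33 blocked=[]
Op 3: conn=41 S1=44 S2=25 S3=44 S4=33 blocked=[]
Op 4: conn=41 S1=58 S2=25 S3=44 S4=33 blocked=[]
Op 5: conn=34 S1=58 S2=25 S3=37 S4=33 blocked=[]
Op 6: conn=34 S1=58 S2=25 S3=37 S4=43 blocked=[]
Op 7: conn=52 S1=58 S2=25 S3=37 S4=43 blocked=[]
Op 8: conn=52 S1=58 S2=25 S3=52 S4=43 blocked=[]
Op 9: conn=39 S1=58 S2=12 S3=52 S4=43 blocked=[]
Op 10: conn=50 S1=58 S2=12 S3=52 S4=43 blocked=[]
Op 11: conn=50 S1=58 S2=17 S3=52 S4=43 blocked=[]
Op 12: conn=43 S1=58 S2=17 S3=45 S4=43 blocked=[]
Op 13: conn=53 S1=58 S2=17 S3=45 S4=43 blocked=[]
Op 14: conn=34 S1=58 S2=-2 S3=45 S4=43 blocked=[2]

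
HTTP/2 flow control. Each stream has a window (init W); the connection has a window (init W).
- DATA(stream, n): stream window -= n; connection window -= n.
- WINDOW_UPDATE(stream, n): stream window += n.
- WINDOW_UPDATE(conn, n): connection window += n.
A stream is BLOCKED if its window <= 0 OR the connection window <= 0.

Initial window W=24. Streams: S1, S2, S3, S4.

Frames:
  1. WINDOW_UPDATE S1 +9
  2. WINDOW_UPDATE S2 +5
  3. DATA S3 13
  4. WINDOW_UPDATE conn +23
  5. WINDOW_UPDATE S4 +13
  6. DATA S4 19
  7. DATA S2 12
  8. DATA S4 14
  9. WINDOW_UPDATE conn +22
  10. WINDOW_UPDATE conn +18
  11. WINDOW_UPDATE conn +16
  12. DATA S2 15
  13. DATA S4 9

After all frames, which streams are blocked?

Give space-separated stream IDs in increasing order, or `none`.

Op 1: conn=24 S1=33 S2=24 S3=24 S4=24 blocked=[]
Op 2: conn=24 S1=33 S2=29 S3=24 S4=24 blocked=[]
Op 3: conn=11 S1=33 S2=29 S3=11 S4=24 blocked=[]
Op 4: conn=34 S1=33 S2=29 S3=11 S4=24 blocked=[]
Op 5: conn=34 S1=33 S2=29 S3=11 S4=37 blocked=[]
Op 6: conn=15 S1=33 S2=29 S3=11 S4=18 blocked=[]
Op 7: conn=3 S1=33 S2=17 S3=11 S4=18 blocked=[]
Op 8: conn=-11 S1=33 S2=17 S3=11 S4=4 blocked=[1, 2, 3, 4]
Op 9: conn=11 S1=33 S2=17 S3=11 S4=4 blocked=[]
Op 10: conn=29 S1=33 S2=17 S3=11 S4=4 blocked=[]
Op 11: conn=45 S1=33 S2=17 S3=11 S4=4 blocked=[]
Op 12: conn=30 S1=33 S2=2 S3=11 S4=4 blocked=[]
Op 13: conn=21 S1=33 S2=2 S3=11 S4=-5 blocked=[4]

Answer: S4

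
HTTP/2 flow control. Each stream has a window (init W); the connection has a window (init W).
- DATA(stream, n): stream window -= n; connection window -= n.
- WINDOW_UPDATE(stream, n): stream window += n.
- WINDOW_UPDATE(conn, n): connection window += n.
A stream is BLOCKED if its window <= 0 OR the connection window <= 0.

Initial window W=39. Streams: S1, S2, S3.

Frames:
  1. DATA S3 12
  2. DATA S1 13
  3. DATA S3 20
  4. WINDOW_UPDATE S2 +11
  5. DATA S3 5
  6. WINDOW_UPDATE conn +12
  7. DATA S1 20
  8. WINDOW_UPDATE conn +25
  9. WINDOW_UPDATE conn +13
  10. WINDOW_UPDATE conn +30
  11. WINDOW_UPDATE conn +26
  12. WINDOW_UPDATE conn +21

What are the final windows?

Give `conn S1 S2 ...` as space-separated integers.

Answer: 96 6 50 2

Derivation:
Op 1: conn=27 S1=39 S2=39 S3=27 blocked=[]
Op 2: conn=14 S1=26 S2=39 S3=27 blocked=[]
Op 3: conn=-6 S1=26 S2=39 S3=7 blocked=[1, 2, 3]
Op 4: conn=-6 S1=26 S2=50 S3=7 blocked=[1, 2, 3]
Op 5: conn=-11 S1=26 S2=50 S3=2 blocked=[1, 2, 3]
Op 6: conn=1 S1=26 S2=50 S3=2 blocked=[]
Op 7: conn=-19 S1=6 S2=50 S3=2 blocked=[1, 2, 3]
Op 8: conn=6 S1=6 S2=50 S3=2 blocked=[]
Op 9: conn=19 S1=6 S2=50 S3=2 blocked=[]
Op 10: conn=49 S1=6 S2=50 S3=2 blocked=[]
Op 11: conn=75 S1=6 S2=50 S3=2 blocked=[]
Op 12: conn=96 S1=6 S2=50 S3=2 blocked=[]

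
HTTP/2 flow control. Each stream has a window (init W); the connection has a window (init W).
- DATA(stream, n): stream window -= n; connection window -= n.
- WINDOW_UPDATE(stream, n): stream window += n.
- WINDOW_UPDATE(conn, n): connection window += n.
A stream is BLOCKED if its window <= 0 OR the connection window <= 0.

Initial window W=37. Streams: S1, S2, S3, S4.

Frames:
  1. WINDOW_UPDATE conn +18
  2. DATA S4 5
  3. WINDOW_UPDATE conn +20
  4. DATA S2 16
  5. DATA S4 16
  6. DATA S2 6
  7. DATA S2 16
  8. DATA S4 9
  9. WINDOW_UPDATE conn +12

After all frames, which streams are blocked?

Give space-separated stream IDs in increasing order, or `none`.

Answer: S2

Derivation:
Op 1: conn=55 S1=37 S2=37 S3=37 S4=37 blocked=[]
Op 2: conn=50 S1=37 S2=37 S3=37 S4=32 blocked=[]
Op 3: conn=70 S1=37 S2=37 S3=37 S4=32 blocked=[]
Op 4: conn=54 S1=37 S2=21 S3=37 S4=32 blocked=[]
Op 5: conn=38 S1=37 S2=21 S3=37 S4=16 blocked=[]
Op 6: conn=32 S1=37 S2=15 S3=37 S4=16 blocked=[]
Op 7: conn=16 S1=37 S2=-1 S3=37 S4=16 blocked=[2]
Op 8: conn=7 S1=37 S2=-1 S3=37 S4=7 blocked=[2]
Op 9: conn=19 S1=37 S2=-1 S3=37 S4=7 blocked=[2]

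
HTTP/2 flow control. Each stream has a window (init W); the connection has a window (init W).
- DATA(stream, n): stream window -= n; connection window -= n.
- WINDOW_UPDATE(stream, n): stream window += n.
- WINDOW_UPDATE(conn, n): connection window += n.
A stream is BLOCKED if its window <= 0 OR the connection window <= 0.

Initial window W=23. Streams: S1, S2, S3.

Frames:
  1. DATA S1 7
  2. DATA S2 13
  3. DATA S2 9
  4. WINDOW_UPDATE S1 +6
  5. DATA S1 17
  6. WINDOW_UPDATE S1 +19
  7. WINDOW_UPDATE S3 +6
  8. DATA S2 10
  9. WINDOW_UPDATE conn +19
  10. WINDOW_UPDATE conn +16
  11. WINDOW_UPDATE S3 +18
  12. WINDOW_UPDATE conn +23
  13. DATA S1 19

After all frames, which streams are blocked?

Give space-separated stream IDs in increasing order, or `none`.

Op 1: conn=16 S1=16 S2=23 S3=23 blocked=[]
Op 2: conn=3 S1=16 S2=10 S3=23 blocked=[]
Op 3: conn=-6 S1=16 S2=1 S3=23 blocked=[1, 2, 3]
Op 4: conn=-6 S1=22 S2=1 S3=23 blocked=[1, 2, 3]
Op 5: conn=-23 S1=5 S2=1 S3=23 blocked=[1, 2, 3]
Op 6: conn=-23 S1=24 S2=1 S3=23 blocked=[1, 2, 3]
Op 7: conn=-23 S1=24 S2=1 S3=29 blocked=[1, 2, 3]
Op 8: conn=-33 S1=24 S2=-9 S3=29 blocked=[1, 2, 3]
Op 9: conn=-14 S1=24 S2=-9 S3=29 blocked=[1, 2, 3]
Op 10: conn=2 S1=24 S2=-9 S3=29 blocked=[2]
Op 11: conn=2 S1=24 S2=-9 S3=47 blocked=[2]
Op 12: conn=25 S1=24 S2=-9 S3=47 blocked=[2]
Op 13: conn=6 S1=5 S2=-9 S3=47 blocked=[2]

Answer: S2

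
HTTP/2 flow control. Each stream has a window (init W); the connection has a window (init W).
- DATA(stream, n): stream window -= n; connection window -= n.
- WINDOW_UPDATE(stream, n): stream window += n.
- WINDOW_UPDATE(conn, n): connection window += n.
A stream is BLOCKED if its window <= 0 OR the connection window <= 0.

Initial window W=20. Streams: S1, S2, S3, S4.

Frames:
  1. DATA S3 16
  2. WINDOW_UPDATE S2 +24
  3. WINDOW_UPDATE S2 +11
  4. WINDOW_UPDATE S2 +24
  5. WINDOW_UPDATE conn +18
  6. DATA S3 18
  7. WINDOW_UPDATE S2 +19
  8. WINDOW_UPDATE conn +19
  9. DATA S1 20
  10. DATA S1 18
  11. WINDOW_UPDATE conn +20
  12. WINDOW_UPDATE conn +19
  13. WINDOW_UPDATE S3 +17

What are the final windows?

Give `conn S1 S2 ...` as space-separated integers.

Op 1: conn=4 S1=20 S2=20 S3=4 S4=20 blocked=[]
Op 2: conn=4 S1=20 S2=44 S3=4 S4=20 blocked=[]
Op 3: conn=4 S1=20 S2=55 S3=4 S4=20 blocked=[]
Op 4: conn=4 S1=20 S2=79 S3=4 S4=20 blocked=[]
Op 5: conn=22 S1=20 S2=79 S3=4 S4=20 blocked=[]
Op 6: conn=4 S1=20 S2=79 S3=-14 S4=20 blocked=[3]
Op 7: conn=4 S1=20 S2=98 S3=-14 S4=20 blocked=[3]
Op 8: conn=23 S1=20 S2=98 S3=-14 S4=20 blocked=[3]
Op 9: conn=3 S1=0 S2=98 S3=-14 S4=20 blocked=[1, 3]
Op 10: conn=-15 S1=-18 S2=98 S3=-14 S4=20 blocked=[1, 2, 3, 4]
Op 11: conn=5 S1=-18 S2=98 S3=-14 S4=20 blocked=[1, 3]
Op 12: conn=24 S1=-18 S2=98 S3=-14 S4=20 blocked=[1, 3]
Op 13: conn=24 S1=-18 S2=98 S3=3 S4=20 blocked=[1]

Answer: 24 -18 98 3 20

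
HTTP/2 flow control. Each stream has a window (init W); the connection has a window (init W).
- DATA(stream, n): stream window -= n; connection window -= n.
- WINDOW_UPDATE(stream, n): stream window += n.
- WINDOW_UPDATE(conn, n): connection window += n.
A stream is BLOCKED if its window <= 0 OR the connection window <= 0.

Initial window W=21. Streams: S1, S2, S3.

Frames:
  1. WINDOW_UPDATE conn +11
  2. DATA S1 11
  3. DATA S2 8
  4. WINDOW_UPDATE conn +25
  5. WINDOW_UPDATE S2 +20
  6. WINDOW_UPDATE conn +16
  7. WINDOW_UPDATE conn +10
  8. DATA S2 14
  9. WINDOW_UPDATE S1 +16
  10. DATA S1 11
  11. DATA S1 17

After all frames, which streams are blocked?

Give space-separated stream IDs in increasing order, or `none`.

Op 1: conn=32 S1=21 S2=21 S3=21 blocked=[]
Op 2: conn=21 S1=10 S2=21 S3=21 blocked=[]
Op 3: conn=13 S1=10 S2=13 S3=21 blocked=[]
Op 4: conn=38 S1=10 S2=13 S3=21 blocked=[]
Op 5: conn=38 S1=10 S2=33 S3=21 blocked=[]
Op 6: conn=54 S1=10 S2=33 S3=21 blocked=[]
Op 7: conn=64 S1=10 S2=33 S3=21 blocked=[]
Op 8: conn=50 S1=10 S2=19 S3=21 blocked=[]
Op 9: conn=50 S1=26 S2=19 S3=21 blocked=[]
Op 10: conn=39 S1=15 S2=19 S3=21 blocked=[]
Op 11: conn=22 S1=-2 S2=19 S3=21 blocked=[1]

Answer: S1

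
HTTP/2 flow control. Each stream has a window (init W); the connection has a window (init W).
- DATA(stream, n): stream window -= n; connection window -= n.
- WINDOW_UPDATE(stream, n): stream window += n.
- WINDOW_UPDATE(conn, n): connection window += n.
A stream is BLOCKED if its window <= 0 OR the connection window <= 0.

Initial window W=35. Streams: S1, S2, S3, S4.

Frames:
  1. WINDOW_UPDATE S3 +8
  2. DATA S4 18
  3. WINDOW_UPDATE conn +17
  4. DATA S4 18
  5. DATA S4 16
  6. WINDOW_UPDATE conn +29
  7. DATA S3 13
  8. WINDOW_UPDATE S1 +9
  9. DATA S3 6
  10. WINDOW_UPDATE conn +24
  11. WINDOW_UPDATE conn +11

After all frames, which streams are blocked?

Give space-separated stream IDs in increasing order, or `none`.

Answer: S4

Derivation:
Op 1: conn=35 S1=35 S2=35 S3=43 S4=35 blocked=[]
Op 2: conn=17 S1=35 S2=35 S3=43 S4=17 blocked=[]
Op 3: conn=34 S1=35 S2=35 S3=43 S4=17 blocked=[]
Op 4: conn=16 S1=35 S2=35 S3=43 S4=-1 blocked=[4]
Op 5: conn=0 S1=35 S2=35 S3=43 S4=-17 blocked=[1, 2, 3, 4]
Op 6: conn=29 S1=35 S2=35 S3=43 S4=-17 blocked=[4]
Op 7: conn=16 S1=35 S2=35 S3=30 S4=-17 blocked=[4]
Op 8: conn=16 S1=44 S2=35 S3=30 S4=-17 blocked=[4]
Op 9: conn=10 S1=44 S2=35 S3=24 S4=-17 blocked=[4]
Op 10: conn=34 S1=44 S2=35 S3=24 S4=-17 blocked=[4]
Op 11: conn=45 S1=44 S2=35 S3=24 S4=-17 blocked=[4]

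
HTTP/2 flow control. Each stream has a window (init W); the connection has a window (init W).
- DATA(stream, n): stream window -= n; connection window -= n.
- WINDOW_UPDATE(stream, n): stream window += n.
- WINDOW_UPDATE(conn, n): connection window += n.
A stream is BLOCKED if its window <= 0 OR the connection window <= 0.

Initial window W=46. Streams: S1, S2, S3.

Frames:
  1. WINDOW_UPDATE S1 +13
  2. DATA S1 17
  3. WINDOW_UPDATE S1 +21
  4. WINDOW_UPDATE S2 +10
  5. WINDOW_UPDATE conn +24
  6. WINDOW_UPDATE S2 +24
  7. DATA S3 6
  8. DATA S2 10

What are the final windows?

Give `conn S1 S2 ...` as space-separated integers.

Op 1: conn=46 S1=59 S2=46 S3=46 blocked=[]
Op 2: conn=29 S1=42 S2=46 S3=46 blocked=[]
Op 3: conn=29 S1=63 S2=46 S3=46 blocked=[]
Op 4: conn=29 S1=63 S2=56 S3=46 blocked=[]
Op 5: conn=53 S1=63 S2=56 S3=46 blocked=[]
Op 6: conn=53 S1=63 S2=80 S3=46 blocked=[]
Op 7: conn=47 S1=63 S2=80 S3=40 blocked=[]
Op 8: conn=37 S1=63 S2=70 S3=40 blocked=[]

Answer: 37 63 70 40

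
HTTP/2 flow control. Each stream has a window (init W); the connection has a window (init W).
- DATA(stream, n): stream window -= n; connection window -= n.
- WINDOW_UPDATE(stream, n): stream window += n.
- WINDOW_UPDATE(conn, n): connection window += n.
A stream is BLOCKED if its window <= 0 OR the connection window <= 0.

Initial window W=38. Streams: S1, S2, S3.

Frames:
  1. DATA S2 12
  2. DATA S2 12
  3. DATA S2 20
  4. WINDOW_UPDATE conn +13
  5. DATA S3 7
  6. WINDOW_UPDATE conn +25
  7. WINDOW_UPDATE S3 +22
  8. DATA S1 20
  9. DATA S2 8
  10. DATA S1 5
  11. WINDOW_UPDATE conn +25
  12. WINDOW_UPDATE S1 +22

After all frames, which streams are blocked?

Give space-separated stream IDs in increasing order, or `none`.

Answer: S2

Derivation:
Op 1: conn=26 S1=38 S2=26 S3=38 blocked=[]
Op 2: conn=14 S1=38 S2=14 S3=38 blocked=[]
Op 3: conn=-6 S1=38 S2=-6 S3=38 blocked=[1, 2, 3]
Op 4: conn=7 S1=38 S2=-6 S3=38 blocked=[2]
Op 5: conn=0 S1=38 S2=-6 S3=31 blocked=[1, 2, 3]
Op 6: conn=25 S1=38 S2=-6 S3=31 blocked=[2]
Op 7: conn=25 S1=38 S2=-6 S3=53 blocked=[2]
Op 8: conn=5 S1=18 S2=-6 S3=53 blocked=[2]
Op 9: conn=-3 S1=18 S2=-14 S3=53 blocked=[1, 2, 3]
Op 10: conn=-8 S1=13 S2=-14 S3=53 blocked=[1, 2, 3]
Op 11: conn=17 S1=13 S2=-14 S3=53 blocked=[2]
Op 12: conn=17 S1=35 S2=-14 S3=53 blocked=[2]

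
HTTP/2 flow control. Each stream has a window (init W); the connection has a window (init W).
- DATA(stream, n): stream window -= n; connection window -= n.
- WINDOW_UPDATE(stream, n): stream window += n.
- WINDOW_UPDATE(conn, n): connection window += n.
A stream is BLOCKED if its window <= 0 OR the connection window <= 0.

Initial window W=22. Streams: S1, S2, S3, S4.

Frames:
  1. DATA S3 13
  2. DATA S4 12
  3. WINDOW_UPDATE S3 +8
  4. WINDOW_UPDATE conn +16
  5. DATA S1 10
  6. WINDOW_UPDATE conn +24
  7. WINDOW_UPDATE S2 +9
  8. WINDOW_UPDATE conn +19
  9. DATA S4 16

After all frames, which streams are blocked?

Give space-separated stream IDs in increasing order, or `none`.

Op 1: conn=9 S1=22 S2=22 S3=9 S4=22 blocked=[]
Op 2: conn=-3 S1=22 S2=22 S3=9 S4=10 blocked=[1, 2, 3, 4]
Op 3: conn=-3 S1=22 S2=22 S3=17 S4=10 blocked=[1, 2, 3, 4]
Op 4: conn=13 S1=22 S2=22 S3=17 S4=10 blocked=[]
Op 5: conn=3 S1=12 S2=22 S3=17 S4=10 blocked=[]
Op 6: conn=27 S1=12 S2=22 S3=17 S4=10 blocked=[]
Op 7: conn=27 S1=12 S2=31 S3=17 S4=10 blocked=[]
Op 8: conn=46 S1=12 S2=31 S3=17 S4=10 blocked=[]
Op 9: conn=30 S1=12 S2=31 S3=17 S4=-6 blocked=[4]

Answer: S4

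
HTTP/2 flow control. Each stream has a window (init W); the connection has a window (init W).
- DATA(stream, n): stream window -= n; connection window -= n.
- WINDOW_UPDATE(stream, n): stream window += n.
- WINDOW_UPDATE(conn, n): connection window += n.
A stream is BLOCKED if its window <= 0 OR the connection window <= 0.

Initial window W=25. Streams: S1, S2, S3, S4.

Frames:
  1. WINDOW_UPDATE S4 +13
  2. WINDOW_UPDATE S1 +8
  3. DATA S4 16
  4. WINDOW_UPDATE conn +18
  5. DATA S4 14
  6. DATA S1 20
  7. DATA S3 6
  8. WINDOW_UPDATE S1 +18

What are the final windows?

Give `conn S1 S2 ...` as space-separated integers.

Answer: -13 31 25 19 8

Derivation:
Op 1: conn=25 S1=25 S2=25 S3=25 S4=38 blocked=[]
Op 2: conn=25 S1=33 S2=25 S3=25 S4=38 blocked=[]
Op 3: conn=9 S1=33 S2=25 S3=25 S4=22 blocked=[]
Op 4: conn=27 S1=33 S2=25 S3=25 S4=22 blocked=[]
Op 5: conn=13 S1=33 S2=25 S3=25 S4=8 blocked=[]
Op 6: conn=-7 S1=13 S2=25 S3=25 S4=8 blocked=[1, 2, 3, 4]
Op 7: conn=-13 S1=13 S2=25 S3=19 S4=8 blocked=[1, 2, 3, 4]
Op 8: conn=-13 S1=31 S2=25 S3=19 S4=8 blocked=[1, 2, 3, 4]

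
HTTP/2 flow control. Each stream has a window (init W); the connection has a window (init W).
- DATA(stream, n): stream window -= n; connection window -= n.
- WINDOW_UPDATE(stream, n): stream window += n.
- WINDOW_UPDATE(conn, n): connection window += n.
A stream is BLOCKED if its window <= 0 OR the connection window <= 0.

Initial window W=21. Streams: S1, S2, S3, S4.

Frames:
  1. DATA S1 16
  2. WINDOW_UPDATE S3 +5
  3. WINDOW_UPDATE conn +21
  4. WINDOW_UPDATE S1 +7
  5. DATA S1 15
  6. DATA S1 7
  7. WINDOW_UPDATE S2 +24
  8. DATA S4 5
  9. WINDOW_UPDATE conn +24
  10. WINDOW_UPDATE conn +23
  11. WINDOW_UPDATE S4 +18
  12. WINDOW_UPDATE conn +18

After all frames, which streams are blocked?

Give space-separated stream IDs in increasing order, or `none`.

Answer: S1

Derivation:
Op 1: conn=5 S1=5 S2=21 S3=21 S4=21 blocked=[]
Op 2: conn=5 S1=5 S2=21 S3=26 S4=21 blocked=[]
Op 3: conn=26 S1=5 S2=21 S3=26 S4=21 blocked=[]
Op 4: conn=26 S1=12 S2=21 S3=26 S4=21 blocked=[]
Op 5: conn=11 S1=-3 S2=21 S3=26 S4=21 blocked=[1]
Op 6: conn=4 S1=-10 S2=21 S3=26 S4=21 blocked=[1]
Op 7: conn=4 S1=-10 S2=45 S3=26 S4=21 blocked=[1]
Op 8: conn=-1 S1=-10 S2=45 S3=26 S4=16 blocked=[1, 2, 3, 4]
Op 9: conn=23 S1=-10 S2=45 S3=26 S4=16 blocked=[1]
Op 10: conn=46 S1=-10 S2=45 S3=26 S4=16 blocked=[1]
Op 11: conn=46 S1=-10 S2=45 S3=26 S4=34 blocked=[1]
Op 12: conn=64 S1=-10 S2=45 S3=26 S4=34 blocked=[1]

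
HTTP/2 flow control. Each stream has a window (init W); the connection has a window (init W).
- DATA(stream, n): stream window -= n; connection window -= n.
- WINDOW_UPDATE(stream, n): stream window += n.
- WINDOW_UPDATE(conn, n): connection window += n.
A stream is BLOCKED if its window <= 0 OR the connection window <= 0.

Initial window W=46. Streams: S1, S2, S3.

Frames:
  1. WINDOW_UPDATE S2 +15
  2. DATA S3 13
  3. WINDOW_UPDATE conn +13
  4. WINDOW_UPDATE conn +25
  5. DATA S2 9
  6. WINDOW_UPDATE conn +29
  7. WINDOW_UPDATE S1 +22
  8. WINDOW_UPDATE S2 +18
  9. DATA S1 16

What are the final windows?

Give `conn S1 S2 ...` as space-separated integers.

Op 1: conn=46 S1=46 S2=61 S3=46 blocked=[]
Op 2: conn=33 S1=46 S2=61 S3=33 blocked=[]
Op 3: conn=46 S1=46 S2=61 S3=33 blocked=[]
Op 4: conn=71 S1=46 S2=61 S3=33 blocked=[]
Op 5: conn=62 S1=46 S2=52 S3=33 blocked=[]
Op 6: conn=91 S1=46 S2=52 S3=33 blocked=[]
Op 7: conn=91 S1=68 S2=52 S3=33 blocked=[]
Op 8: conn=91 S1=68 S2=70 S3=33 blocked=[]
Op 9: conn=75 S1=52 S2=70 S3=33 blocked=[]

Answer: 75 52 70 33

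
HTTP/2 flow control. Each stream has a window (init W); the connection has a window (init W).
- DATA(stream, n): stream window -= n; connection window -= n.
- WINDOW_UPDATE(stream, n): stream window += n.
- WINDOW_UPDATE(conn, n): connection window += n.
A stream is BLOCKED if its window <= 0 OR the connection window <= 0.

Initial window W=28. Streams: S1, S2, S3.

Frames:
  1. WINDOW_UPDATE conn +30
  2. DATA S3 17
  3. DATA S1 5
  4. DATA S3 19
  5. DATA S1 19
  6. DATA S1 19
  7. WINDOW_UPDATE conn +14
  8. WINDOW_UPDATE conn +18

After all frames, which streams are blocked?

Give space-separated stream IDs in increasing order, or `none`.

Op 1: conn=58 S1=28 S2=28 S3=28 blocked=[]
Op 2: conn=41 S1=28 S2=28 S3=11 blocked=[]
Op 3: conn=36 S1=23 S2=28 S3=11 blocked=[]
Op 4: conn=17 S1=23 S2=28 S3=-8 blocked=[3]
Op 5: conn=-2 S1=4 S2=28 S3=-8 blocked=[1, 2, 3]
Op 6: conn=-21 S1=-15 S2=28 S3=-8 blocked=[1, 2, 3]
Op 7: conn=-7 S1=-15 S2=28 S3=-8 blocked=[1, 2, 3]
Op 8: conn=11 S1=-15 S2=28 S3=-8 blocked=[1, 3]

Answer: S1 S3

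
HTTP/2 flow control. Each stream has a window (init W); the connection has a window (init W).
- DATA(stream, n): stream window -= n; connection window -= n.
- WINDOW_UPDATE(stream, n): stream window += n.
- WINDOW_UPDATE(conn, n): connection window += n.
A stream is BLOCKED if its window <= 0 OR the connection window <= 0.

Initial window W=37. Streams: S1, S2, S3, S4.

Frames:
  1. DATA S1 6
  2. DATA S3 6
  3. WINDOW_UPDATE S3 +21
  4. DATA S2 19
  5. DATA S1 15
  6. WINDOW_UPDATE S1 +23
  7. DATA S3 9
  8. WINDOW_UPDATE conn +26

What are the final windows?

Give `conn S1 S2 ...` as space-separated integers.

Answer: 8 39 18 43 37

Derivation:
Op 1: conn=31 S1=31 S2=37 S3=37 S4=37 blocked=[]
Op 2: conn=25 S1=31 S2=37 S3=31 S4=37 blocked=[]
Op 3: conn=25 S1=31 S2=37 S3=52 S4=37 blocked=[]
Op 4: conn=6 S1=31 S2=18 S3=52 S4=37 blocked=[]
Op 5: conn=-9 S1=16 S2=18 S3=52 S4=37 blocked=[1, 2, 3, 4]
Op 6: conn=-9 S1=39 S2=18 S3=52 S4=37 blocked=[1, 2, 3, 4]
Op 7: conn=-18 S1=39 S2=18 S3=43 S4=37 blocked=[1, 2, 3, 4]
Op 8: conn=8 S1=39 S2=18 S3=43 S4=37 blocked=[]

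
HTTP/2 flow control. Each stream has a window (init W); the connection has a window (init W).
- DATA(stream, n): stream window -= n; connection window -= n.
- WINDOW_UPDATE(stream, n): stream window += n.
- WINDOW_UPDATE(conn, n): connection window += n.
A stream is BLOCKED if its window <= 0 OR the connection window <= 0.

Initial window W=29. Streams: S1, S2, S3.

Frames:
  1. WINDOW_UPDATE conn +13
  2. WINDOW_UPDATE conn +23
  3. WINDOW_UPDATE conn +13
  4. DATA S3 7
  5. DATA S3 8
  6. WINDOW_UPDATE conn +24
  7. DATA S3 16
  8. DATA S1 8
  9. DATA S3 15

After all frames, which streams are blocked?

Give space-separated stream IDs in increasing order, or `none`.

Answer: S3

Derivation:
Op 1: conn=42 S1=29 S2=29 S3=29 blocked=[]
Op 2: conn=65 S1=29 S2=29 S3=29 blocked=[]
Op 3: conn=78 S1=29 S2=29 S3=29 blocked=[]
Op 4: conn=71 S1=29 S2=29 S3=22 blocked=[]
Op 5: conn=63 S1=29 S2=29 S3=14 blocked=[]
Op 6: conn=87 S1=29 S2=29 S3=14 blocked=[]
Op 7: conn=71 S1=29 S2=29 S3=-2 blocked=[3]
Op 8: conn=63 S1=21 S2=29 S3=-2 blocked=[3]
Op 9: conn=48 S1=21 S2=29 S3=-17 blocked=[3]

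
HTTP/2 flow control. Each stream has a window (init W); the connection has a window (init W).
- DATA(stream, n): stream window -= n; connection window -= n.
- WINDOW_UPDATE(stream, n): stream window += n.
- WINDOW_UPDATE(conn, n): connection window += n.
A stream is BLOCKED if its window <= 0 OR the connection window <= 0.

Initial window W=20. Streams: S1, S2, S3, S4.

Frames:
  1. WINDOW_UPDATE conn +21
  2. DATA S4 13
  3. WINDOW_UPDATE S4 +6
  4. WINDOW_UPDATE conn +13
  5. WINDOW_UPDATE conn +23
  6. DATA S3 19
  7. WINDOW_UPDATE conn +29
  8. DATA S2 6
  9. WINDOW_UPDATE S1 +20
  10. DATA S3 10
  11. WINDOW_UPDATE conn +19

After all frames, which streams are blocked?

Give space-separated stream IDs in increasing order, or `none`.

Op 1: conn=41 S1=20 S2=20 S3=20 S4=20 blocked=[]
Op 2: conn=28 S1=20 S2=20 S3=20 S4=7 blocked=[]
Op 3: conn=28 S1=20 S2=20 S3=20 S4=13 blocked=[]
Op 4: conn=41 S1=20 S2=20 S3=20 S4=13 blocked=[]
Op 5: conn=64 S1=20 S2=20 S3=20 S4=13 blocked=[]
Op 6: conn=45 S1=20 S2=20 S3=1 S4=13 blocked=[]
Op 7: conn=74 S1=20 S2=20 S3=1 S4=13 blocked=[]
Op 8: conn=68 S1=20 S2=14 S3=1 S4=13 blocked=[]
Op 9: conn=68 S1=40 S2=14 S3=1 S4=13 blocked=[]
Op 10: conn=58 S1=40 S2=14 S3=-9 S4=13 blocked=[3]
Op 11: conn=77 S1=40 S2=14 S3=-9 S4=13 blocked=[3]

Answer: S3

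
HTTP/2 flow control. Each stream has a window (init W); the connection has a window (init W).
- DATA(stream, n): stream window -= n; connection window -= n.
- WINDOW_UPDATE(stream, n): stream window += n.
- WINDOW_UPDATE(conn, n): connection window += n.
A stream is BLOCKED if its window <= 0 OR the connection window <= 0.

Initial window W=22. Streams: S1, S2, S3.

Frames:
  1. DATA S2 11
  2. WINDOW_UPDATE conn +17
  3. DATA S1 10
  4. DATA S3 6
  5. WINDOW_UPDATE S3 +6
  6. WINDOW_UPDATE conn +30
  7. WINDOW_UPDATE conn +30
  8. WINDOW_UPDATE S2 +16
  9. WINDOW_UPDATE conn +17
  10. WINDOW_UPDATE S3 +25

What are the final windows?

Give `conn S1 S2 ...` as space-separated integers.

Answer: 89 12 27 47

Derivation:
Op 1: conn=11 S1=22 S2=11 S3=22 blocked=[]
Op 2: conn=28 S1=22 S2=11 S3=22 blocked=[]
Op 3: conn=18 S1=12 S2=11 S3=22 blocked=[]
Op 4: conn=12 S1=12 S2=11 S3=16 blocked=[]
Op 5: conn=12 S1=12 S2=11 S3=22 blocked=[]
Op 6: conn=42 S1=12 S2=11 S3=22 blocked=[]
Op 7: conn=72 S1=12 S2=11 S3=22 blocked=[]
Op 8: conn=72 S1=12 S2=27 S3=22 blocked=[]
Op 9: conn=89 S1=12 S2=27 S3=22 blocked=[]
Op 10: conn=89 S1=12 S2=27 S3=47 blocked=[]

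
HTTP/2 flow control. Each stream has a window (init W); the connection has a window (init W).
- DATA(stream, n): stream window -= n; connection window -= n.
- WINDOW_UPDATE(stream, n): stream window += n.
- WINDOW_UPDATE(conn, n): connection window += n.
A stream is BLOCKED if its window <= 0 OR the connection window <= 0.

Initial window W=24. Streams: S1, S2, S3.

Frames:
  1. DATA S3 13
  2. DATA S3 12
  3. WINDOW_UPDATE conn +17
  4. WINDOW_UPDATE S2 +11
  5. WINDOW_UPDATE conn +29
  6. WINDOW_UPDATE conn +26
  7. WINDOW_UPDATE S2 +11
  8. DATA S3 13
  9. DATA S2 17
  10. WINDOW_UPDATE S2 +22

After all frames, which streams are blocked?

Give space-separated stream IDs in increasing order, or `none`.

Answer: S3

Derivation:
Op 1: conn=11 S1=24 S2=24 S3=11 blocked=[]
Op 2: conn=-1 S1=24 S2=24 S3=-1 blocked=[1, 2, 3]
Op 3: conn=16 S1=24 S2=24 S3=-1 blocked=[3]
Op 4: conn=16 S1=24 S2=35 S3=-1 blocked=[3]
Op 5: conn=45 S1=24 S2=35 S3=-1 blocked=[3]
Op 6: conn=71 S1=24 S2=35 S3=-1 blocked=[3]
Op 7: conn=71 S1=24 S2=46 S3=-1 blocked=[3]
Op 8: conn=58 S1=24 S2=46 S3=-14 blocked=[3]
Op 9: conn=41 S1=24 S2=29 S3=-14 blocked=[3]
Op 10: conn=41 S1=24 S2=51 S3=-14 blocked=[3]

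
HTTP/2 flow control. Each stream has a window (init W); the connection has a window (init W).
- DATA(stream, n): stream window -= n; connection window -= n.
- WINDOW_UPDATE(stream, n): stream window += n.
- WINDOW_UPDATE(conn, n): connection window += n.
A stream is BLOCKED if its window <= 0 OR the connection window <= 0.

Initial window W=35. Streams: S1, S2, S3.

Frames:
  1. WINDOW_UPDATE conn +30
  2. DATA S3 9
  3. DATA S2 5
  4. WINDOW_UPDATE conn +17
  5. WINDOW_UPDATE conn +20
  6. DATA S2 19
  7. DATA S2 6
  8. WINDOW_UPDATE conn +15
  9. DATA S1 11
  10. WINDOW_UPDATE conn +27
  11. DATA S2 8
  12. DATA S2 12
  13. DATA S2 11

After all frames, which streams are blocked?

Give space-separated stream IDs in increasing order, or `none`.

Answer: S2

Derivation:
Op 1: conn=65 S1=35 S2=35 S3=35 blocked=[]
Op 2: conn=56 S1=35 S2=35 S3=26 blocked=[]
Op 3: conn=51 S1=35 S2=30 S3=26 blocked=[]
Op 4: conn=68 S1=35 S2=30 S3=26 blocked=[]
Op 5: conn=88 S1=35 S2=30 S3=26 blocked=[]
Op 6: conn=69 S1=35 S2=11 S3=26 blocked=[]
Op 7: conn=63 S1=35 S2=5 S3=26 blocked=[]
Op 8: conn=78 S1=35 S2=5 S3=26 blocked=[]
Op 9: conn=67 S1=24 S2=5 S3=26 blocked=[]
Op 10: conn=94 S1=24 S2=5 S3=26 blocked=[]
Op 11: conn=86 S1=24 S2=-3 S3=26 blocked=[2]
Op 12: conn=74 S1=24 S2=-15 S3=26 blocked=[2]
Op 13: conn=63 S1=24 S2=-26 S3=26 blocked=[2]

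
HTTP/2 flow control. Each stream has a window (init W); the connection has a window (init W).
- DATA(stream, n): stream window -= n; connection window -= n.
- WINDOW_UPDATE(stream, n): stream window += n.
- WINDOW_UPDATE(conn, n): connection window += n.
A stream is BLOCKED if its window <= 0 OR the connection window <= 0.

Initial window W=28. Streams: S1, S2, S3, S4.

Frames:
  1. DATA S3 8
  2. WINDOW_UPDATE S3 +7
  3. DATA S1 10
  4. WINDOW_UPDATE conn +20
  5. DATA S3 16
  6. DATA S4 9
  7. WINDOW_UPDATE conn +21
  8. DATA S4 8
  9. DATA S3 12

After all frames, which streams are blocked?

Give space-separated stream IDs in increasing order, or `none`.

Op 1: conn=20 S1=28 S2=28 S3=20 S4=28 blocked=[]
Op 2: conn=20 S1=28 S2=28 S3=27 S4=28 blocked=[]
Op 3: conn=10 S1=18 S2=28 S3=27 S4=28 blocked=[]
Op 4: conn=30 S1=18 S2=28 S3=27 S4=28 blocked=[]
Op 5: conn=14 S1=18 S2=28 S3=11 S4=28 blocked=[]
Op 6: conn=5 S1=18 S2=28 S3=11 S4=19 blocked=[]
Op 7: conn=26 S1=18 S2=28 S3=11 S4=19 blocked=[]
Op 8: conn=18 S1=18 S2=28 S3=11 S4=11 blocked=[]
Op 9: conn=6 S1=18 S2=28 S3=-1 S4=11 blocked=[3]

Answer: S3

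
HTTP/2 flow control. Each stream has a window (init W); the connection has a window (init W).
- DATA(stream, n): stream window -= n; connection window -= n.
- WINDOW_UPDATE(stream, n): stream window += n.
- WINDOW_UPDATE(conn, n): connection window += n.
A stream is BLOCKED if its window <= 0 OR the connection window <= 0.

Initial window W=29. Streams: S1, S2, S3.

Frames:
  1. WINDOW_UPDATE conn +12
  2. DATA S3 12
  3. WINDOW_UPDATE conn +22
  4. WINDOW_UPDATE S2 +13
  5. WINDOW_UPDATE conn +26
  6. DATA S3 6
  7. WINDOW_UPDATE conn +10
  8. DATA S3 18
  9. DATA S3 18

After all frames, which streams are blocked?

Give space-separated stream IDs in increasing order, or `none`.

Answer: S3

Derivation:
Op 1: conn=41 S1=29 S2=29 S3=29 blocked=[]
Op 2: conn=29 S1=29 S2=29 S3=17 blocked=[]
Op 3: conn=51 S1=29 S2=29 S3=17 blocked=[]
Op 4: conn=51 S1=29 S2=42 S3=17 blocked=[]
Op 5: conn=77 S1=29 S2=42 S3=17 blocked=[]
Op 6: conn=71 S1=29 S2=42 S3=11 blocked=[]
Op 7: conn=81 S1=29 S2=42 S3=11 blocked=[]
Op 8: conn=63 S1=29 S2=42 S3=-7 blocked=[3]
Op 9: conn=45 S1=29 S2=42 S3=-25 blocked=[3]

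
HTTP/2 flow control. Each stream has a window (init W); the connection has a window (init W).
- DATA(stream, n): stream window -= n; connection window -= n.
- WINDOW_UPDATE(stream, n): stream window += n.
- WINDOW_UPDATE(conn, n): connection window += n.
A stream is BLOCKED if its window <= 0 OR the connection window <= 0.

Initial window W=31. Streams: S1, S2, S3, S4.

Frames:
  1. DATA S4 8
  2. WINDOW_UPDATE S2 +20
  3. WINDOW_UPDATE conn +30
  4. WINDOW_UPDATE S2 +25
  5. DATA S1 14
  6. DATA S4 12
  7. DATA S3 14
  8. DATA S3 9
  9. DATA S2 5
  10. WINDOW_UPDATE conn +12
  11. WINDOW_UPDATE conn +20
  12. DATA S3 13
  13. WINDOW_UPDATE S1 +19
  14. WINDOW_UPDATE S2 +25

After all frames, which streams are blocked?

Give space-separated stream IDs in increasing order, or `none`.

Answer: S3

Derivation:
Op 1: conn=23 S1=31 S2=31 S3=31 S4=23 blocked=[]
Op 2: conn=23 S1=31 S2=51 S3=31 S4=23 blocked=[]
Op 3: conn=53 S1=31 S2=51 S3=31 S4=23 blocked=[]
Op 4: conn=53 S1=31 S2=76 S3=31 S4=23 blocked=[]
Op 5: conn=39 S1=17 S2=76 S3=31 S4=23 blocked=[]
Op 6: conn=27 S1=17 S2=76 S3=31 S4=11 blocked=[]
Op 7: conn=13 S1=17 S2=76 S3=17 S4=11 blocked=[]
Op 8: conn=4 S1=17 S2=76 S3=8 S4=11 blocked=[]
Op 9: conn=-1 S1=17 S2=71 S3=8 S4=11 blocked=[1, 2, 3, 4]
Op 10: conn=11 S1=17 S2=71 S3=8 S4=11 blocked=[]
Op 11: conn=31 S1=17 S2=71 S3=8 S4=11 blocked=[]
Op 12: conn=18 S1=17 S2=71 S3=-5 S4=11 blocked=[3]
Op 13: conn=18 S1=36 S2=71 S3=-5 S4=11 blocked=[3]
Op 14: conn=18 S1=36 S2=96 S3=-5 S4=11 blocked=[3]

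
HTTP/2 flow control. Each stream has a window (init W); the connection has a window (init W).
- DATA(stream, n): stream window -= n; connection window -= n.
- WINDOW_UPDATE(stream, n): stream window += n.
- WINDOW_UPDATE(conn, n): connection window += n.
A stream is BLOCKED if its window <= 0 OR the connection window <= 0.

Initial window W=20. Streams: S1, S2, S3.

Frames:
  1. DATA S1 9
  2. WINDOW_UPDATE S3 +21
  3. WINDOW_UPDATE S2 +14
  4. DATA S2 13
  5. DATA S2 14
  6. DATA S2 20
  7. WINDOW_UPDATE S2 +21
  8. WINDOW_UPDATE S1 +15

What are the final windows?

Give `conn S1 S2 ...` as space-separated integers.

Op 1: conn=11 S1=11 S2=20 S3=20 blocked=[]
Op 2: conn=11 S1=11 S2=20 S3=41 blocked=[]
Op 3: conn=11 S1=11 S2=34 S3=41 blocked=[]
Op 4: conn=-2 S1=11 S2=21 S3=41 blocked=[1, 2, 3]
Op 5: conn=-16 S1=11 S2=7 S3=41 blocked=[1, 2, 3]
Op 6: conn=-36 S1=11 S2=-13 S3=41 blocked=[1, 2, 3]
Op 7: conn=-36 S1=11 S2=8 S3=41 blocked=[1, 2, 3]
Op 8: conn=-36 S1=26 S2=8 S3=41 blocked=[1, 2, 3]

Answer: -36 26 8 41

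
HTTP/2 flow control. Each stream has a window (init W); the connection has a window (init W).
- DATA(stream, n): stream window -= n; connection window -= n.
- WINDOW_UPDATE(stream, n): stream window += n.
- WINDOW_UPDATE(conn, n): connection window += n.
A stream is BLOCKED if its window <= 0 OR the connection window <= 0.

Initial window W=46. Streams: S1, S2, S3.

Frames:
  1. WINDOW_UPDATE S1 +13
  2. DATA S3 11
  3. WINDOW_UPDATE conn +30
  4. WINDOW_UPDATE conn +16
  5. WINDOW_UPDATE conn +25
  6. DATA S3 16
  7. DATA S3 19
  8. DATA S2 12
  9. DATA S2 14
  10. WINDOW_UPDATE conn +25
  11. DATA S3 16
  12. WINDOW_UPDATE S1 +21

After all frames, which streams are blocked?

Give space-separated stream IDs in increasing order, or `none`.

Answer: S3

Derivation:
Op 1: conn=46 S1=59 S2=46 S3=46 blocked=[]
Op 2: conn=35 S1=59 S2=46 S3=35 blocked=[]
Op 3: conn=65 S1=59 S2=46 S3=35 blocked=[]
Op 4: conn=81 S1=59 S2=46 S3=35 blocked=[]
Op 5: conn=106 S1=59 S2=46 S3=35 blocked=[]
Op 6: conn=90 S1=59 S2=46 S3=19 blocked=[]
Op 7: conn=71 S1=59 S2=46 S3=0 blocked=[3]
Op 8: conn=59 S1=59 S2=34 S3=0 blocked=[3]
Op 9: conn=45 S1=59 S2=20 S3=0 blocked=[3]
Op 10: conn=70 S1=59 S2=20 S3=0 blocked=[3]
Op 11: conn=54 S1=59 S2=20 S3=-16 blocked=[3]
Op 12: conn=54 S1=80 S2=20 S3=-16 blocked=[3]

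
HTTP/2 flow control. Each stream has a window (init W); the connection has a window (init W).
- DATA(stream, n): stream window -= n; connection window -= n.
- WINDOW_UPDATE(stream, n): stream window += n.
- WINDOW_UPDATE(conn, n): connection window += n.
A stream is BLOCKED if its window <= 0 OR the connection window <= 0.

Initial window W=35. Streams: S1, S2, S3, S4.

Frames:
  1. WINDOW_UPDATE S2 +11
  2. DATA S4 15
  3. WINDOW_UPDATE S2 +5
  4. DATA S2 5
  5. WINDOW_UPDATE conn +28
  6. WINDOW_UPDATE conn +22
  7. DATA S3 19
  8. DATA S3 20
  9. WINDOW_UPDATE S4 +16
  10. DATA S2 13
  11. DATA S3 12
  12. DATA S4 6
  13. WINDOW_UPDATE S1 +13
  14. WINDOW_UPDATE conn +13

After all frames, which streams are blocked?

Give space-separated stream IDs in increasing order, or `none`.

Op 1: conn=35 S1=35 S2=46 S3=35 S4=35 blocked=[]
Op 2: conn=20 S1=35 S2=46 S3=35 S4=20 blocked=[]
Op 3: conn=20 S1=35 S2=51 S3=35 S4=20 blocked=[]
Op 4: conn=15 S1=35 S2=46 S3=35 S4=20 blocked=[]
Op 5: conn=43 S1=35 S2=46 S3=35 S4=20 blocked=[]
Op 6: conn=65 S1=35 S2=46 S3=35 S4=20 blocked=[]
Op 7: conn=46 S1=35 S2=46 S3=16 S4=20 blocked=[]
Op 8: conn=26 S1=35 S2=46 S3=-4 S4=20 blocked=[3]
Op 9: conn=26 S1=35 S2=46 S3=-4 S4=36 blocked=[3]
Op 10: conn=13 S1=35 S2=33 S3=-4 S4=36 blocked=[3]
Op 11: conn=1 S1=35 S2=33 S3=-16 S4=36 blocked=[3]
Op 12: conn=-5 S1=35 S2=33 S3=-16 S4=30 blocked=[1, 2, 3, 4]
Op 13: conn=-5 S1=48 S2=33 S3=-16 S4=30 blocked=[1, 2, 3, 4]
Op 14: conn=8 S1=48 S2=33 S3=-16 S4=30 blocked=[3]

Answer: S3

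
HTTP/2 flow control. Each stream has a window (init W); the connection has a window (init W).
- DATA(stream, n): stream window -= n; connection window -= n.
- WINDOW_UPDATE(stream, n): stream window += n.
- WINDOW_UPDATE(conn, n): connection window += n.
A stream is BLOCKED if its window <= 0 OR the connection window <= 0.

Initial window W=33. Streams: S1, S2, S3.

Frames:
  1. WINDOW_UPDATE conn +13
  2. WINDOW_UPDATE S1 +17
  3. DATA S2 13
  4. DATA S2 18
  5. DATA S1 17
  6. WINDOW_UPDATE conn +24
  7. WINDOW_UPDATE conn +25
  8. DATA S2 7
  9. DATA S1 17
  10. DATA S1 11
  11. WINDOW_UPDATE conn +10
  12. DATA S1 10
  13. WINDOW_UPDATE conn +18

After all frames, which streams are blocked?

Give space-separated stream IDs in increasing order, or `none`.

Op 1: conn=46 S1=33 S2=33 S3=33 blocked=[]
Op 2: conn=46 S1=50 S2=33 S3=33 blocked=[]
Op 3: conn=33 S1=50 S2=20 S3=33 blocked=[]
Op 4: conn=15 S1=50 S2=2 S3=33 blocked=[]
Op 5: conn=-2 S1=33 S2=2 S3=33 blocked=[1, 2, 3]
Op 6: conn=22 S1=33 S2=2 S3=33 blocked=[]
Op 7: conn=47 S1=33 S2=2 S3=33 blocked=[]
Op 8: conn=40 S1=33 S2=-5 S3=33 blocked=[2]
Op 9: conn=23 S1=16 S2=-5 S3=33 blocked=[2]
Op 10: conn=12 S1=5 S2=-5 S3=33 blocked=[2]
Op 11: conn=22 S1=5 S2=-5 S3=33 blocked=[2]
Op 12: conn=12 S1=-5 S2=-5 S3=33 blocked=[1, 2]
Op 13: conn=30 S1=-5 S2=-5 S3=33 blocked=[1, 2]

Answer: S1 S2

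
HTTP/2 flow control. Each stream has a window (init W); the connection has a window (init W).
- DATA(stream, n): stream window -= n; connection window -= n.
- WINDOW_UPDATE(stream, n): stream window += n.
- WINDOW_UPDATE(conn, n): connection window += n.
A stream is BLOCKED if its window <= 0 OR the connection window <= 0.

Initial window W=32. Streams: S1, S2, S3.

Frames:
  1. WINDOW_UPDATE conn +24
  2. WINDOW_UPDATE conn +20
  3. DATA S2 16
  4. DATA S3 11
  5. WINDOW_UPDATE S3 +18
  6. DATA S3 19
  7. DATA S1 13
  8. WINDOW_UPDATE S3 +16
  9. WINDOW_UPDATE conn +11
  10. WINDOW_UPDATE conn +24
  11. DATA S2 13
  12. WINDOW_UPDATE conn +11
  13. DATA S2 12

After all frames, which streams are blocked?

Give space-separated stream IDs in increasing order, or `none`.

Answer: S2

Derivation:
Op 1: conn=56 S1=32 S2=32 S3=32 blocked=[]
Op 2: conn=76 S1=32 S2=32 S3=32 blocked=[]
Op 3: conn=60 S1=32 S2=16 S3=32 blocked=[]
Op 4: conn=49 S1=32 S2=16 S3=21 blocked=[]
Op 5: conn=49 S1=32 S2=16 S3=39 blocked=[]
Op 6: conn=30 S1=32 S2=16 S3=20 blocked=[]
Op 7: conn=17 S1=19 S2=16 S3=20 blocked=[]
Op 8: conn=17 S1=19 S2=16 S3=36 blocked=[]
Op 9: conn=28 S1=19 S2=16 S3=36 blocked=[]
Op 10: conn=52 S1=19 S2=16 S3=36 blocked=[]
Op 11: conn=39 S1=19 S2=3 S3=36 blocked=[]
Op 12: conn=50 S1=19 S2=3 S3=36 blocked=[]
Op 13: conn=38 S1=19 S2=-9 S3=36 blocked=[2]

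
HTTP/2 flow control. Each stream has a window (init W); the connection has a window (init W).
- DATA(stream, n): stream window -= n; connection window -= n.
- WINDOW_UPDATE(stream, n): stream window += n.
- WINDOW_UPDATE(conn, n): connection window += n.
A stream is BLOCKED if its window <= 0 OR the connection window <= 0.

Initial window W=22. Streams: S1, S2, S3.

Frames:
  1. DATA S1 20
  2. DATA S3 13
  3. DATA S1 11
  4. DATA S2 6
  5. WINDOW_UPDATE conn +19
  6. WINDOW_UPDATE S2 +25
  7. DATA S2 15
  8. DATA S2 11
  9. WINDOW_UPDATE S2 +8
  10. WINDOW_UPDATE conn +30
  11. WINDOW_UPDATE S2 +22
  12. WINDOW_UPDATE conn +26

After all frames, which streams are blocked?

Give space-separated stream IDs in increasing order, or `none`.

Answer: S1

Derivation:
Op 1: conn=2 S1=2 S2=22 S3=22 blocked=[]
Op 2: conn=-11 S1=2 S2=22 S3=9 blocked=[1, 2, 3]
Op 3: conn=-22 S1=-9 S2=22 S3=9 blocked=[1, 2, 3]
Op 4: conn=-28 S1=-9 S2=16 S3=9 blocked=[1, 2, 3]
Op 5: conn=-9 S1=-9 S2=16 S3=9 blocked=[1, 2, 3]
Op 6: conn=-9 S1=-9 S2=41 S3=9 blocked=[1, 2, 3]
Op 7: conn=-24 S1=-9 S2=26 S3=9 blocked=[1, 2, 3]
Op 8: conn=-35 S1=-9 S2=15 S3=9 blocked=[1, 2, 3]
Op 9: conn=-35 S1=-9 S2=23 S3=9 blocked=[1, 2, 3]
Op 10: conn=-5 S1=-9 S2=23 S3=9 blocked=[1, 2, 3]
Op 11: conn=-5 S1=-9 S2=45 S3=9 blocked=[1, 2, 3]
Op 12: conn=21 S1=-9 S2=45 S3=9 blocked=[1]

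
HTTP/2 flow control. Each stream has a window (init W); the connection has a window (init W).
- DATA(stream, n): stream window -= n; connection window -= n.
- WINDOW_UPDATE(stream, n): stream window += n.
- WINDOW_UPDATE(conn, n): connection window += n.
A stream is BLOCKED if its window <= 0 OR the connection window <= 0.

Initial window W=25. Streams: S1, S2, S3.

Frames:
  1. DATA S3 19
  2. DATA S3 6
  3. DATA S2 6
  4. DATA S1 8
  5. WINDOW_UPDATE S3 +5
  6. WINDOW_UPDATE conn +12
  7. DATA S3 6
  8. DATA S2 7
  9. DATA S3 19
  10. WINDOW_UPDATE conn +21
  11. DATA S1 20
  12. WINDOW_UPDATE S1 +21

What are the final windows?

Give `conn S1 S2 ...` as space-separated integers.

Answer: -33 18 12 -20

Derivation:
Op 1: conn=6 S1=25 S2=25 S3=6 blocked=[]
Op 2: conn=0 S1=25 S2=25 S3=0 blocked=[1, 2, 3]
Op 3: conn=-6 S1=25 S2=19 S3=0 blocked=[1, 2, 3]
Op 4: conn=-14 S1=17 S2=19 S3=0 blocked=[1, 2, 3]
Op 5: conn=-14 S1=17 S2=19 S3=5 blocked=[1, 2, 3]
Op 6: conn=-2 S1=17 S2=19 S3=5 blocked=[1, 2, 3]
Op 7: conn=-8 S1=17 S2=19 S3=-1 blocked=[1, 2, 3]
Op 8: conn=-15 S1=17 S2=12 S3=-1 blocked=[1, 2, 3]
Op 9: conn=-34 S1=17 S2=12 S3=-20 blocked=[1, 2, 3]
Op 10: conn=-13 S1=17 S2=12 S3=-20 blocked=[1, 2, 3]
Op 11: conn=-33 S1=-3 S2=12 S3=-20 blocked=[1, 2, 3]
Op 12: conn=-33 S1=18 S2=12 S3=-20 blocked=[1, 2, 3]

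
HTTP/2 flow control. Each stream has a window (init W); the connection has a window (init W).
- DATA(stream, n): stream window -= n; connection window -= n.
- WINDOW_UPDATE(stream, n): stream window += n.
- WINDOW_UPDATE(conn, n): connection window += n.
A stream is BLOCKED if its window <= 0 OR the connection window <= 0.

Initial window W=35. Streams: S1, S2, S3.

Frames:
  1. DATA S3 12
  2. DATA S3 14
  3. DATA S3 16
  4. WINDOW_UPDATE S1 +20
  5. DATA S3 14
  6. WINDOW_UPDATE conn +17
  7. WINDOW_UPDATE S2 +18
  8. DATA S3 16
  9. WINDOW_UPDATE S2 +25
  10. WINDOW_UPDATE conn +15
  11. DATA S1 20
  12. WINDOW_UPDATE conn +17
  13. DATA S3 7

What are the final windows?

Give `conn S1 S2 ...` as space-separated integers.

Op 1: conn=23 S1=35 S2=35 S3=23 blocked=[]
Op 2: conn=9 S1=35 S2=35 S3=9 blocked=[]
Op 3: conn=-7 S1=35 S2=35 S3=-7 blocked=[1, 2, 3]
Op 4: conn=-7 S1=55 S2=35 S3=-7 blocked=[1, 2, 3]
Op 5: conn=-21 S1=55 S2=35 S3=-21 blocked=[1, 2, 3]
Op 6: conn=-4 S1=55 S2=35 S3=-21 blocked=[1, 2, 3]
Op 7: conn=-4 S1=55 S2=53 S3=-21 blocked=[1, 2, 3]
Op 8: conn=-20 S1=55 S2=53 S3=-37 blocked=[1, 2, 3]
Op 9: conn=-20 S1=55 S2=78 S3=-37 blocked=[1, 2, 3]
Op 10: conn=-5 S1=55 S2=78 S3=-37 blocked=[1, 2, 3]
Op 11: conn=-25 S1=35 S2=78 S3=-37 blocked=[1, 2, 3]
Op 12: conn=-8 S1=35 S2=78 S3=-37 blocked=[1, 2, 3]
Op 13: conn=-15 S1=35 S2=78 S3=-44 blocked=[1, 2, 3]

Answer: -15 35 78 -44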